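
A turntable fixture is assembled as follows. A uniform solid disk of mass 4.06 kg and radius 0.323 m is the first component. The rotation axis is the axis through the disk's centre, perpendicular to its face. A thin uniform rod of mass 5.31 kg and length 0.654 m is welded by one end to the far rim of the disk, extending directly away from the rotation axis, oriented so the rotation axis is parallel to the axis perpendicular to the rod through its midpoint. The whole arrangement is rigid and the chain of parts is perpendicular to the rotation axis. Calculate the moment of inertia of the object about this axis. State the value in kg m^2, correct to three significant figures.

Solid disk: I_cm = (1/2)MR² = (1/2)(4.06)(0.323)² = 0.21179 kg m^2; axis through the centre, so I = 0.21179 kg m^2.
Thin rod: I_cm = (1/12)ML² = (1/12)(5.31)(0.654)² = 0.18926 kg m^2; centre at d = 0.323 + 0.327 = 0.65 m, so I = I_cm + Md² gives I = 0.18926 + (5.31)(0.65)² = 2.4327 kg m^2.
Total I = 0.21179 + 2.4327 = 2.6445 kg m^2.

2.64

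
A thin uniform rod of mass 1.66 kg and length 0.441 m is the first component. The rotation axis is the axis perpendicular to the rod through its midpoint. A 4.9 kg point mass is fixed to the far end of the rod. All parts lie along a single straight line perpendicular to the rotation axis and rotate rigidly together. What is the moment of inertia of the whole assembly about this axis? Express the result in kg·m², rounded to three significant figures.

0.265

Thin rod: I_cm = (1/12)ML² = (1/12)(1.66)(0.441)² = 0.026903 kg·m²; axis through the centre, so I = 0.026903 kg·m².
Point mass: I_cm = 0; centre at d = 0.2205 m, so the parallel axis theorem gives I = 0 + (4.9)(0.2205)² = 0.23824 kg·m².
Total I = 0.026903 + 0.23824 = 0.26514 kg·m².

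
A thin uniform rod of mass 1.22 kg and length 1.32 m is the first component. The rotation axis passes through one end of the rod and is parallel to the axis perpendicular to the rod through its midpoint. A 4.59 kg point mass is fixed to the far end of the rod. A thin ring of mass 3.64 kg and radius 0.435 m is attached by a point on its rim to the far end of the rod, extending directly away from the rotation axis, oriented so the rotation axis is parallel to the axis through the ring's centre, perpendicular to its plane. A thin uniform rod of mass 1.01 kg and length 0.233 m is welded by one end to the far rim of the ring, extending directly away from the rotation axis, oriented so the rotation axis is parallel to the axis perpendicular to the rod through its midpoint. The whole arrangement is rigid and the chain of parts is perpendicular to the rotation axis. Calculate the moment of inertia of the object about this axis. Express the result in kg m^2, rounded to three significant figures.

26.0

Thin rod: I_cm = (1/12)ML² = (1/12)(1.22)(1.32)² = 0.17714 kg m^2; centre at d = 0.66 m, so the parallel axis theorem gives I = 0.17714 + (1.22)(0.66)² = 0.70858 kg m^2.
Point mass: I_cm = 0; centre at d = 0.66 + 0.66 = 1.32 m, so the parallel axis theorem gives I = 0 + (4.59)(1.32)² = 7.9976 kg m^2.
Thin ring: I_cm = MR² = (3.64)(0.435)² = 0.68878 kg m^2; centre at d = 0.66 + 0.66 + 0.435 = 1.755 m, so the parallel axis theorem gives I = 0.68878 + (3.64)(1.755)² = 11.9 kg m^2.
Thin rod: I_cm = (1/12)ML² = (1/12)(1.01)(0.233)² = 0.0045693 kg m^2; centre at d = 0.66 + 0.66 + 0.435 + 0.435 + 0.1165 = 2.3065 m, so the parallel axis theorem gives I = 0.0045693 + (1.01)(2.3065)² = 5.3777 kg m^2.
Total I = 0.70858 + 7.9976 + 11.9 + 5.3777 = 25.984 kg m^2.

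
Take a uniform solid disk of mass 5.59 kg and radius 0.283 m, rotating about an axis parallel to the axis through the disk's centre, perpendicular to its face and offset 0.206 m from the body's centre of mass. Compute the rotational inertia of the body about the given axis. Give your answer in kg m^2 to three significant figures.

I_cm = (1/2)MR² = (1/2)(5.59)(0.283)² = 0.22385 kg m^2; centre at d = 0.206 m, so I = I_cm + Md² gives I = 0.22385 + (5.59)(0.206)² = 0.46107 kg m^2.

0.461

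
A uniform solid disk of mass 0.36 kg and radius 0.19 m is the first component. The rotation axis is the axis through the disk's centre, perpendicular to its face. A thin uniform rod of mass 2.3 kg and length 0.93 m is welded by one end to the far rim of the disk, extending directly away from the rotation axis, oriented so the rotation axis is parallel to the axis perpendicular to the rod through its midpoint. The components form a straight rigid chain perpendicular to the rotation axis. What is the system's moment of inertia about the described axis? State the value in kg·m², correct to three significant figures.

Solid disk: I_cm = (1/2)MR² = (1/2)(0.36)(0.19)² = 0.006498 kg·m²; axis through the centre, so I = 0.006498 kg·m².
Thin rod: I_cm = (1/12)ML² = (1/12)(2.3)(0.93)² = 0.16577 kg·m²; centre at d = 0.19 + 0.465 = 0.655 m, so the parallel axis theorem gives I = 0.16577 + (2.3)(0.655)² = 1.1525 kg·m².
Total I = 0.006498 + 1.1525 = 1.159 kg·m².

1.16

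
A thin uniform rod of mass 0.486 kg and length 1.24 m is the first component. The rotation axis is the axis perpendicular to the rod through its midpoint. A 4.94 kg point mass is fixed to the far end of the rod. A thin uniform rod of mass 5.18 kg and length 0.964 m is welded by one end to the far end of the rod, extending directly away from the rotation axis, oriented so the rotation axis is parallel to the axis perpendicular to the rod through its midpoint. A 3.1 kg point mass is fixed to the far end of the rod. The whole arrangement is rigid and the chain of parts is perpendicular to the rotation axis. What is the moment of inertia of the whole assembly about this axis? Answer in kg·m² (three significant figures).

Thin rod: I_cm = (1/12)ML² = (1/12)(0.486)(1.24)² = 0.062273 kg·m²; axis through the centre, so I = 0.062273 kg·m².
Point mass: I_cm = 0; centre at d = 0.62 m, so the parallel axis theorem gives I = 0 + (4.94)(0.62)² = 1.8989 kg·m².
Thin rod: I_cm = (1/12)ML² = (1/12)(5.18)(0.964)² = 0.40115 kg·m²; centre at d = 0.62 + 0.482 = 1.102 m, so the parallel axis theorem gives I = 0.40115 + (5.18)(1.102)² = 6.6918 kg·m².
Point mass: I_cm = 0; centre at d = 0.62 + 0.482 + 0.482 = 1.584 m, so the parallel axis theorem gives I = 0 + (3.1)(1.584)² = 7.7781 kg·m².
Total I = 0.062273 + 1.8989 + 6.6918 + 7.7781 = 16.431 kg·m².

16.4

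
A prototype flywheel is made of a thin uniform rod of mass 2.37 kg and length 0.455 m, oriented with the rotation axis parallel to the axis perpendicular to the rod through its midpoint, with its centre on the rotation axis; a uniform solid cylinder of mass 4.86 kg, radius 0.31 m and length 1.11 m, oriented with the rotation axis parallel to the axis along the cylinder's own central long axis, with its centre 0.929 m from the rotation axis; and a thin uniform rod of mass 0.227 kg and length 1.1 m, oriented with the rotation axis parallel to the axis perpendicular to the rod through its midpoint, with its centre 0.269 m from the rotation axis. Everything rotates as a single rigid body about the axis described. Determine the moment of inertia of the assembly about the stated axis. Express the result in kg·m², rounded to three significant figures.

Thin rod: I_cm = (1/12)ML² = (1/12)(2.37)(0.455)² = 0.040887 kg·m²; axis through the centre, so I = 0.040887 kg·m².
Solid cylinder: I_cm = (1/2)MR² = (1/2)(4.86)(0.31)² = 0.23352 kg·m²; centre at d = 0.929 m, so I = I_cm + Md² gives I = 0.23352 + (4.86)(0.929)² = 4.4279 kg·m².
Thin rod: I_cm = (1/12)ML² = (1/12)(0.227)(1.1)² = 0.022889 kg·m²; centre at d = 0.269 m, so I = I_cm + Md² gives I = 0.022889 + (0.227)(0.269)² = 0.039315 kg·m².
Total I = 0.040887 + 4.4279 + 0.039315 = 4.5081 kg·m².

4.51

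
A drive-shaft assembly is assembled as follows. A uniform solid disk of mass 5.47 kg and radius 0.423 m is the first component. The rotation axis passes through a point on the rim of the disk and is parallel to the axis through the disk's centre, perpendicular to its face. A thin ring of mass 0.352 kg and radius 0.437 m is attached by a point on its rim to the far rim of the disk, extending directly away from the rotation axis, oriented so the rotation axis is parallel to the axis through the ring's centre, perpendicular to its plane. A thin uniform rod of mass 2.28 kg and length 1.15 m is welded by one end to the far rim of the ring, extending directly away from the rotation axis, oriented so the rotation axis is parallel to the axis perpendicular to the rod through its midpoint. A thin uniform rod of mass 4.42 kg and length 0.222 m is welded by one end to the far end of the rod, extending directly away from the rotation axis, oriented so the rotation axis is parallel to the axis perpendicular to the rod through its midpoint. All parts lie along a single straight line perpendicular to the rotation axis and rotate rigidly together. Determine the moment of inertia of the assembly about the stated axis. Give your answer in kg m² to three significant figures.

Solid disk: I_cm = (1/2)MR² = (1/2)(5.47)(0.423)² = 0.48937 kg m²; centre at d = 0.423 m, so the parallel axis theorem gives I = 0.48937 + (5.47)(0.423)² = 1.4681 kg m².
Thin ring: I_cm = MR² = (0.352)(0.437)² = 0.067221 kg m²; centre at d = 0.423 + 0.423 + 0.437 = 1.283 m, so the parallel axis theorem gives I = 0.067221 + (0.352)(1.283)² = 0.64664 kg m².
Thin rod: I_cm = (1/12)ML² = (1/12)(2.28)(1.15)² = 0.25127 kg m²; centre at d = 0.423 + 0.423 + 0.437 + 0.437 + 0.575 = 2.295 m, so the parallel axis theorem gives I = 0.25127 + (2.28)(2.295)² = 12.26 kg m².
Thin rod: I_cm = (1/12)ML² = (1/12)(4.42)(0.222)² = 0.018153 kg m²; centre at d = 0.423 + 0.423 + 0.437 + 0.437 + 0.575 + 0.575 + 0.111 = 2.981 m, so the parallel axis theorem gives I = 0.018153 + (4.42)(2.981)² = 39.296 kg m².
Total I = 1.4681 + 0.64664 + 12.26 + 39.296 = 53.671 kg m².

53.7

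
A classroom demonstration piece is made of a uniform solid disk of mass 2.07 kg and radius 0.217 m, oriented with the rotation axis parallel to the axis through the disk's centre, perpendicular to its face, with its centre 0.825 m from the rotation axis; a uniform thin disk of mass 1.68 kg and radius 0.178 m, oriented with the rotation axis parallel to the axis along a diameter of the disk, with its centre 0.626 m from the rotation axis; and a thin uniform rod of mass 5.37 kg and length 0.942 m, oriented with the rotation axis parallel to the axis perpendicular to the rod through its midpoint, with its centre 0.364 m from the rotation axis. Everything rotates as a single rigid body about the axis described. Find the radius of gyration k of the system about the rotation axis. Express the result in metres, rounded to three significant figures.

0.596

Solid disk: I_cm = (1/2)MR² = (1/2)(2.07)(0.217)² = 0.048737 kg·m²; centre at d = 0.825 m, so the parallel axis theorem gives I = 0.048737 + (2.07)(0.825)² = 1.4576 kg·m².
Thin disk: I_cm = (1/4)MR² = (1/4)(1.68)(0.178)² = 0.013307 kg·m²; centre at d = 0.626 m, so the parallel axis theorem gives I = 0.013307 + (1.68)(0.626)² = 0.67166 kg·m².
Thin rod: I_cm = (1/12)ML² = (1/12)(5.37)(0.942)² = 0.3971 kg·m²; centre at d = 0.364 m, so the parallel axis theorem gives I = 0.3971 + (5.37)(0.364)² = 1.1086 kg·m².
Total I = 3.2379 kg·m²; total mass M = 9.12 kg.
k = √(I/M) = √(3.2379/9.12) = 0.59585 m.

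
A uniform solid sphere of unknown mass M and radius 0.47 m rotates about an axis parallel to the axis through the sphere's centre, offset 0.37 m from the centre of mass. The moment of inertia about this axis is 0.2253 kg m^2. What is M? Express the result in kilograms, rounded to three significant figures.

1.00

I = I_cm + Md² = (2/5)MR² + Md² = M·[0.4·(0.47)² + (0.37)²] = M·0.22526.
So M = 0.2253 / 0.22526 = 1.0002 kg.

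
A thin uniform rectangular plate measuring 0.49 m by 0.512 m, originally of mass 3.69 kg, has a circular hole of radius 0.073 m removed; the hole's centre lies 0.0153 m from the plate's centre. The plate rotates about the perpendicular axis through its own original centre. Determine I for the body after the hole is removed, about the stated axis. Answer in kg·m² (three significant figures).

0.154

Unpierced body about its centre: I₀ = (1/12)M(a²+b²) = (1/12)(3.69)[(0.49)² + (0.512)²] = 0.15444 kg·m².
The removed disk has mass m = M·πr²/(ab) = (3.69)·π(0.073)²/(0.49·0.512) = 0.24624 kg (same uniform areal density).
Its moment of inertia about the rotation axis (parallel-axis theorem): I_hole = (1/2)mr² + md² = (1/2)(0.24624)(0.073)² + (0.24624)(0.0153)² = 0.00071374 kg·m².
Treating the hole as negative mass, I = I₀ − I_hole = 0.15444 − 0.00071374 = 0.15373 kg·m².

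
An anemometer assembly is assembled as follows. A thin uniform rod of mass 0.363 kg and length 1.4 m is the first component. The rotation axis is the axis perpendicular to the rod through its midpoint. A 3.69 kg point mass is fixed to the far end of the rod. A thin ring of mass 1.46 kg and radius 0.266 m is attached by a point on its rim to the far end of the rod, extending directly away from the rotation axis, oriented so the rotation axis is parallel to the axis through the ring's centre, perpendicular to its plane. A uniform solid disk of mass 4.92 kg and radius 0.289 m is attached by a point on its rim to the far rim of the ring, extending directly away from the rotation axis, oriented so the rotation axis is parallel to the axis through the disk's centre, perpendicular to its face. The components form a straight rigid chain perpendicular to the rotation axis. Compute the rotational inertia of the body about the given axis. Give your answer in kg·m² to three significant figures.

Thin rod: I_cm = (1/12)ML² = (1/12)(0.363)(1.4)² = 0.05929 kg·m²; axis through the centre, so I = 0.05929 kg·m².
Point mass: I_cm = 0; centre at d = 0.7 m, so the parallel axis theorem gives I = 0 + (3.69)(0.7)² = 1.8081 kg·m².
Thin ring: I_cm = MR² = (1.46)(0.266)² = 0.1033 kg·m²; centre at d = 0.7 + 0.266 = 0.966 m, so the parallel axis theorem gives I = 0.1033 + (1.46)(0.966)² = 1.4657 kg·m².
Solid disk: I_cm = (1/2)MR² = (1/2)(4.92)(0.289)² = 0.20546 kg·m²; centre at d = 0.7 + 0.266 + 0.266 + 0.289 = 1.521 m, so the parallel axis theorem gives I = 0.20546 + (4.92)(1.521)² = 11.588 kg·m².
Total I = 0.05929 + 1.8081 + 1.4657 + 11.588 = 14.921 kg·m².

14.9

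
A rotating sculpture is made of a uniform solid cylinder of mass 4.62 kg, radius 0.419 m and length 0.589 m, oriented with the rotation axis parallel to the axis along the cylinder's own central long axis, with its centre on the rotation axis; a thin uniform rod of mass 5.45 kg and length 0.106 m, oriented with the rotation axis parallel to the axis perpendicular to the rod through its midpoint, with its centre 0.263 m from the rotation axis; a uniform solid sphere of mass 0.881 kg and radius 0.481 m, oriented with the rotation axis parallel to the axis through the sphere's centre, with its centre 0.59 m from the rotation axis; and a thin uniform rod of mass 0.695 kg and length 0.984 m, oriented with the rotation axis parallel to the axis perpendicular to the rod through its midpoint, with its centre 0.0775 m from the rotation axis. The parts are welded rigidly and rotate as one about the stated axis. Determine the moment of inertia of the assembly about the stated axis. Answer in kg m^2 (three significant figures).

Solid cylinder: I_cm = (1/2)MR² = (1/2)(4.62)(0.419)² = 0.40555 kg m^2; axis through the centre, so I = 0.40555 kg m^2.
Thin rod: I_cm = (1/12)ML² = (1/12)(5.45)(0.106)² = 0.005103 kg m^2; centre at d = 0.263 m, so I = I_cm + Md² gives I = 0.005103 + (5.45)(0.263)² = 0.38207 kg m^2.
Solid sphere: I_cm = (2/5)MR² = (2/5)(0.881)(0.481)² = 0.081532 kg m^2; centre at d = 0.59 m, so I = I_cm + Md² gives I = 0.081532 + (0.881)(0.59)² = 0.38821 kg m^2.
Thin rod: I_cm = (1/12)ML² = (1/12)(0.695)(0.984)² = 0.056078 kg m^2; centre at d = 0.0775 m, so I = I_cm + Md² gives I = 0.056078 + (0.695)(0.0775)² = 0.060253 kg m^2.
Total I = 0.40555 + 0.38207 + 0.38821 + 0.060253 = 1.2361 kg m^2.

1.24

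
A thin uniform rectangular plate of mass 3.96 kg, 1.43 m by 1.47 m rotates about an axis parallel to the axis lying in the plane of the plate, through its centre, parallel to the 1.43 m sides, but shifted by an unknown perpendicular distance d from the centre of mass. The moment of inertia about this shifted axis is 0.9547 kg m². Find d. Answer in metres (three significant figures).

0.247

About the centre-of-mass axis, I_cm = (1/12)Mb² = (1/12)(3.96)(1.47)² = 0.7131 kg m².
Parallel axis theorem: I = I_cm + Md², so Md² = 0.9547 − 0.7131 = 0.2416 kg m².
d = √(0.2416 / 3.96) = 0.247 m.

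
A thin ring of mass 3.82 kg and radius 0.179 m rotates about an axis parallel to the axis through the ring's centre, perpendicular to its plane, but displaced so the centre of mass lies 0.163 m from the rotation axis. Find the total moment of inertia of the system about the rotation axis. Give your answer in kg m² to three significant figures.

0.224

I_cm = MR² = (3.82)(0.179)² = 0.1224 kg m²; centre at d = 0.163 m, so I = I_cm + Md² gives I = 0.1224 + (3.82)(0.163)² = 0.22389 kg m².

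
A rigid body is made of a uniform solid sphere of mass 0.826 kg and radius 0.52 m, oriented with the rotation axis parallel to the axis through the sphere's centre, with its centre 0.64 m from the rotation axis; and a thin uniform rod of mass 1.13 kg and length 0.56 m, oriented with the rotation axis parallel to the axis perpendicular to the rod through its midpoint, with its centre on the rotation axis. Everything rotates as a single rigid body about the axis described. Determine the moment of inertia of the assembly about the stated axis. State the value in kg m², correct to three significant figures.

0.457

Solid sphere: I_cm = (2/5)MR² = (2/5)(0.826)(0.52)² = 0.08934 kg m²; centre at d = 0.64 m, so I = I_cm + Md² gives I = 0.08934 + (0.826)(0.64)² = 0.42767 kg m².
Thin rod: I_cm = (1/12)ML² = (1/12)(1.13)(0.56)² = 0.029531 kg m²; axis through the centre, so I = 0.029531 kg m².
Total I = 0.42767 + 0.029531 = 0.4572 kg m².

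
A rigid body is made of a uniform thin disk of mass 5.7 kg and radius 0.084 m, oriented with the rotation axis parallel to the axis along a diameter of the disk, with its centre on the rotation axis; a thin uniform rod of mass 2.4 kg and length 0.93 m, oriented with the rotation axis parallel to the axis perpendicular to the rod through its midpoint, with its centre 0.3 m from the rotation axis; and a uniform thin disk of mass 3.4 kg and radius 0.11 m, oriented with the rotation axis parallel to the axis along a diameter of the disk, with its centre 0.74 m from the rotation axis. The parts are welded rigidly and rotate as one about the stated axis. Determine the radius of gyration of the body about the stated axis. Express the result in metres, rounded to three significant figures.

Thin disk: I_cm = (1/4)MR² = (1/4)(5.7)(0.084)² = 0.010055 kg m²; axis through the centre, so I = 0.010055 kg m².
Thin rod: I_cm = (1/12)ML² = (1/12)(2.4)(0.93)² = 0.17298 kg m²; centre at d = 0.3 m, so the parallel axis theorem gives I = 0.17298 + (2.4)(0.3)² = 0.38898 kg m².
Thin disk: I_cm = (1/4)MR² = (1/4)(3.4)(0.11)² = 0.010285 kg m²; centre at d = 0.74 m, so the parallel axis theorem gives I = 0.010285 + (3.4)(0.74)² = 1.8721 kg m².
Total I = 2.2712 kg m²; total mass M = 11.5 kg.
k = √(I/M) = √(2.2712/11.5) = 0.4444 m.

0.444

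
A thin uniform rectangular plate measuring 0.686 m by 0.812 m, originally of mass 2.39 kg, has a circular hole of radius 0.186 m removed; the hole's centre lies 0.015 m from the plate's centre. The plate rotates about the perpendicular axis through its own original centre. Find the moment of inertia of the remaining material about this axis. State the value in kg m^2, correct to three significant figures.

0.217

Unpierced body about its centre: I₀ = (1/12)M(a²+b²) = (1/12)(2.39)[(0.686)² + (0.812)²] = 0.22505 kg m^2.
The removed disk has mass m = M·πr²/(ab) = (2.39)·π(0.186)²/(0.686·0.812) = 0.46633 kg (same uniform areal density).
Its moment of inertia about the rotation axis (parallel-axis theorem): I_hole = (1/2)mr² + md² = (1/2)(0.46633)(0.186)² + (0.46633)(0.015)² = 0.0081715 kg m^2.
Treating the hole as negative mass, I = I₀ − I_hole = 0.22505 − 0.0081715 = 0.21687 kg m^2.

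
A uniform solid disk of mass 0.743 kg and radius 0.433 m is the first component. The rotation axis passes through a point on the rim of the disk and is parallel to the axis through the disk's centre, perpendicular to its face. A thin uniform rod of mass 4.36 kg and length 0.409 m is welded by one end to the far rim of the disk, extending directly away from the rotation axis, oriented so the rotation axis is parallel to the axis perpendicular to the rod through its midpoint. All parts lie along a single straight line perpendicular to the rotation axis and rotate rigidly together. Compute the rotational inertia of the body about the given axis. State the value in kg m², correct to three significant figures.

Solid disk: I_cm = (1/2)MR² = (1/2)(0.743)(0.433)² = 0.069652 kg m²; centre at d = 0.433 m, so the parallel axis theorem gives I = 0.069652 + (0.743)(0.433)² = 0.20896 kg m².
Thin rod: I_cm = (1/12)ML² = (1/12)(4.36)(0.409)² = 0.060779 kg m²; centre at d = 0.433 + 0.433 + 0.2045 = 1.0705 m, so the parallel axis theorem gives I = 0.060779 + (4.36)(1.0705)² = 5.0572 kg m².
Total I = 0.20896 + 5.0572 = 5.2662 kg m².

5.27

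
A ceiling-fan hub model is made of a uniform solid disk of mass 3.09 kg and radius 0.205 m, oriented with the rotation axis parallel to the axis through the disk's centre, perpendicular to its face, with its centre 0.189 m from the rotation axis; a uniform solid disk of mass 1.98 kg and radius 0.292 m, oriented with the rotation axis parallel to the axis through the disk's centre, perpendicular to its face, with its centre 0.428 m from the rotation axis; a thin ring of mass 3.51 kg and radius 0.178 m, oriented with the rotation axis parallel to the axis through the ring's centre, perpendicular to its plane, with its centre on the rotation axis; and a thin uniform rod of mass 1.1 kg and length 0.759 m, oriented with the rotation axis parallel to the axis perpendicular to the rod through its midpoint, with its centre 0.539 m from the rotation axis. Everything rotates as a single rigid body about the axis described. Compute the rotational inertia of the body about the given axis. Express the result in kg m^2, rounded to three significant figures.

Solid disk: I_cm = (1/2)MR² = (1/2)(3.09)(0.205)² = 0.064929 kg m^2; centre at d = 0.189 m, so the parallel axis theorem gives I = 0.064929 + (3.09)(0.189)² = 0.17531 kg m^2.
Solid disk: I_cm = (1/2)MR² = (1/2)(1.98)(0.292)² = 0.084411 kg m^2; centre at d = 0.428 m, so the parallel axis theorem gives I = 0.084411 + (1.98)(0.428)² = 0.44712 kg m^2.
Thin ring: I_cm = MR² = (3.51)(0.178)² = 0.11121 kg m^2; axis through the centre, so I = 0.11121 kg m^2.
Thin rod: I_cm = (1/12)ML² = (1/12)(1.1)(0.759)² = 0.052807 kg m^2; centre at d = 0.539 m, so the parallel axis theorem gives I = 0.052807 + (1.1)(0.539)² = 0.37238 kg m^2.
Total I = 0.17531 + 0.44712 + 0.11121 + 0.37238 = 1.106 kg m^2.

1.11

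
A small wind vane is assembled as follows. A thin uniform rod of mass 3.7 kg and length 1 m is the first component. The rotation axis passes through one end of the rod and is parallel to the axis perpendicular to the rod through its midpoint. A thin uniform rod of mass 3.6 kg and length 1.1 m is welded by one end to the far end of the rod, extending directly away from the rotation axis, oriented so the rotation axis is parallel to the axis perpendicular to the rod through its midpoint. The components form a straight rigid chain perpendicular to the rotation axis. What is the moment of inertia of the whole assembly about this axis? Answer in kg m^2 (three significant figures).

10.2

Thin rod: I_cm = (1/12)ML² = (1/12)(3.7)(1)² = 0.30833 kg m^2; centre at d = 0.5 m, so the parallel axis theorem gives I = 0.30833 + (3.7)(0.5)² = 1.2333 kg m^2.
Thin rod: I_cm = (1/12)ML² = (1/12)(3.6)(1.1)² = 0.363 kg m^2; centre at d = 0.5 + 0.5 + 0.55 = 1.55 m, so the parallel axis theorem gives I = 0.363 + (3.6)(1.55)² = 9.012 kg m^2.
Total I = 1.2333 + 9.012 = 10.245 kg m^2.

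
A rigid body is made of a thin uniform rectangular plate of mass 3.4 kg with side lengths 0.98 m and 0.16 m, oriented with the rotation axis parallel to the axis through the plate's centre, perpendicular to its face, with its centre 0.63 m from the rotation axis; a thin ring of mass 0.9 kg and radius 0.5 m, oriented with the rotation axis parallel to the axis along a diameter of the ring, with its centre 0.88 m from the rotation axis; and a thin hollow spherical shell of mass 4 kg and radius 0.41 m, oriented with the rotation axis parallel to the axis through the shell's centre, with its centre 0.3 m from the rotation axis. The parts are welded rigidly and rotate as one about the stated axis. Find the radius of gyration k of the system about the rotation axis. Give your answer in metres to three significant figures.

0.625

Rectangular plate: I_cm = (1/12)M(a²+b²) = (1/12)(3.4)[(0.98)² + (0.16)²] = 0.27937 kg m²; centre at d = 0.63 m, so I = I_cm + Md² gives I = 0.27937 + (3.4)(0.63)² = 1.6288 kg m².
Thin ring: I_cm = (1/2)MR² = (1/2)(0.9)(0.5)² = 0.1125 kg m²; centre at d = 0.88 m, so I = I_cm + Md² gives I = 0.1125 + (0.9)(0.88)² = 0.80946 kg m².
Spherical shell: I_cm = (2/3)MR² = (2/3)(4)(0.41)² = 0.44827 kg m²; centre at d = 0.3 m, so I = I_cm + Md² gives I = 0.44827 + (4)(0.3)² = 0.80827 kg m².
Total I = 3.2466 kg m²; total mass M = 8.3 kg.
k = √(I/M) = √(3.2466/8.3) = 0.62542 m.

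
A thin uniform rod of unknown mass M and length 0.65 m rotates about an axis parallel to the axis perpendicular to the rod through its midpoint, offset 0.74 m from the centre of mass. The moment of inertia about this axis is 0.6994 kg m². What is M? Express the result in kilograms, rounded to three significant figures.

I = I_cm + Md² = (1/12)ML² + Md² = M·[0.0833333·(0.65)² + (0.74)²] = M·0.58281.
So M = 0.6994 / 0.58281 = 1.2001 kg.

1.20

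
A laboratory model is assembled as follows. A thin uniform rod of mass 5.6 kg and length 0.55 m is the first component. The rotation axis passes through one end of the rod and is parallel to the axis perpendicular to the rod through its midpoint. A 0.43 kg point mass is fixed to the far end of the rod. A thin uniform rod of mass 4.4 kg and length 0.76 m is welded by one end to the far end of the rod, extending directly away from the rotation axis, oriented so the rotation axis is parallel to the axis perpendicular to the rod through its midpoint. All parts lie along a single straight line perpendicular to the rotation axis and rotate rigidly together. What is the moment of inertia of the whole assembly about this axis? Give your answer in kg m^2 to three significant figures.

Thin rod: I_cm = (1/12)ML² = (1/12)(5.6)(0.55)² = 0.14117 kg m^2; centre at d = 0.275 m, so I = I_cm + Md² gives I = 0.14117 + (5.6)(0.275)² = 0.56467 kg m^2.
Point mass: I_cm = 0; centre at d = 0.275 + 0.275 = 0.55 m, so I = I_cm + Md² gives I = 0 + (0.43)(0.55)² = 0.13008 kg m^2.
Thin rod: I_cm = (1/12)ML² = (1/12)(4.4)(0.76)² = 0.21179 kg m^2; centre at d = 0.275 + 0.275 + 0.38 = 0.93 m, so I = I_cm + Md² gives I = 0.21179 + (4.4)(0.93)² = 4.0173 kg m^2.
Total I = 0.56467 + 0.13008 + 4.0173 = 4.7121 kg m^2.

4.71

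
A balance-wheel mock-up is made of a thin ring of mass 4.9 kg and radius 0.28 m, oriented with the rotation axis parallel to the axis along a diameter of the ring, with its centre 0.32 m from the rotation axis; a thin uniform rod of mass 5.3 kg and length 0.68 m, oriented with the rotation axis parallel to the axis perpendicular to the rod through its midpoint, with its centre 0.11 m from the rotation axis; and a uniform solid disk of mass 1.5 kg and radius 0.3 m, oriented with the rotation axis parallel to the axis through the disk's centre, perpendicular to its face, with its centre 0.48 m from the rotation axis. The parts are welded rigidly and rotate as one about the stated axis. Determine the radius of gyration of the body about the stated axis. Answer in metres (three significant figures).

Thin ring: I_cm = (1/2)MR² = (1/2)(4.9)(0.28)² = 0.19208 kg m²; centre at d = 0.32 m, so the parallel axis theorem gives I = 0.19208 + (4.9)(0.32)² = 0.69384 kg m².
Thin rod: I_cm = (1/12)ML² = (1/12)(5.3)(0.68)² = 0.20423 kg m²; centre at d = 0.11 m, so the parallel axis theorem gives I = 0.20423 + (5.3)(0.11)² = 0.26836 kg m².
Solid disk: I_cm = (1/2)MR² = (1/2)(1.5)(0.3)² = 0.0675 kg m²; centre at d = 0.48 m, so the parallel axis theorem gives I = 0.0675 + (1.5)(0.48)² = 0.4131 kg m².
Total I = 1.3753 kg m²; total mass M = 11.7 kg.
k = √(I/M) = √(1.3753/11.7) = 0.34285 m.

0.343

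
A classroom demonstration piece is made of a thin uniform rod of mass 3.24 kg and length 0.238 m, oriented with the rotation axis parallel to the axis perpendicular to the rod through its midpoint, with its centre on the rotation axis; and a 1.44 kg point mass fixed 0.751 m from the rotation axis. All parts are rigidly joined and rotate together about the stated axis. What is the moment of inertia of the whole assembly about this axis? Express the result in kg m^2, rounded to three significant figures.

Thin rod: I_cm = (1/12)ML² = (1/12)(3.24)(0.238)² = 0.015294 kg m^2; axis through the centre, so I = 0.015294 kg m^2.
Point mass: I_cm = 0; centre at d = 0.751 m, so I = I_cm + Md² gives I = 0 + (1.44)(0.751)² = 0.81216 kg m^2.
Total I = 0.015294 + 0.81216 = 0.82746 kg m^2.

0.827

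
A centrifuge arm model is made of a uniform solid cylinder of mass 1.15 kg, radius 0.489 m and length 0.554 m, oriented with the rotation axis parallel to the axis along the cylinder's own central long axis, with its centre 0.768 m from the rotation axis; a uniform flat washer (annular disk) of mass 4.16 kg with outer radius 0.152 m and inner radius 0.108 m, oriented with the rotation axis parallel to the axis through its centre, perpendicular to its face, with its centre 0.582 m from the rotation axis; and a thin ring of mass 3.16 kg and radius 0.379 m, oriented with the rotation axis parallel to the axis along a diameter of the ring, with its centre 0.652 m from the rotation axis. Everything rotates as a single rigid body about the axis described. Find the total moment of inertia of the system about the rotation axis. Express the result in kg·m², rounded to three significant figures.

Solid cylinder: I_cm = (1/2)MR² = (1/2)(1.15)(0.489)² = 0.13749 kg·m²; centre at d = 0.768 m, so I = I_cm + Md² gives I = 0.13749 + (1.15)(0.768)² = 0.81579 kg·m².
Annular disk: I_cm = (1/2)M(R²+r²) = (1/2)(4.16)[(0.152)² + (0.108)²] = 0.072317 kg·m²; centre at d = 0.582 m, so I = I_cm + Md² gives I = 0.072317 + (4.16)(0.582)² = 1.4814 kg·m².
Thin ring: I_cm = (1/2)MR² = (1/2)(3.16)(0.379)² = 0.22695 kg·m²; centre at d = 0.652 m, so I = I_cm + Md² gives I = 0.22695 + (3.16)(0.652)² = 1.5703 kg·m².
Total I = 0.81579 + 1.4814 + 1.5703 = 3.8675 kg·m².

3.87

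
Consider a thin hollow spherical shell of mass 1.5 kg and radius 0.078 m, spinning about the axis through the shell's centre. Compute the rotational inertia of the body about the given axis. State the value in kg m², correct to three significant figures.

0.00608

I_cm = (2/3)MR² = (2/3)(1.5)(0.078)² = 0.006084 kg m²; axis through the centre, so I = 0.006084 kg m².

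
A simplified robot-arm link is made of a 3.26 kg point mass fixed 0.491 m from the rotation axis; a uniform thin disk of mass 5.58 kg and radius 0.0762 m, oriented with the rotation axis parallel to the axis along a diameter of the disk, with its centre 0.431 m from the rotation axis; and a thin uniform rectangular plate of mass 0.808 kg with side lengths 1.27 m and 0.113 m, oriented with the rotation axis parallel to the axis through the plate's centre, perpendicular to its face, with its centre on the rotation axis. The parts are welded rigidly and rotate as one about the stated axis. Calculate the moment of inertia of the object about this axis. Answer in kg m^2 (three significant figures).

Point mass: I_cm = 0; centre at d = 0.491 m, so I = I_cm + Md² gives I = 0 + (3.26)(0.491)² = 0.78592 kg m^2.
Thin disk: I_cm = (1/4)MR² = (1/4)(5.58)(0.0762)² = 0.0081 kg m^2; centre at d = 0.431 m, so I = I_cm + Md² gives I = 0.0081 + (5.58)(0.431)² = 1.0446 kg m^2.
Rectangular plate: I_cm = (1/12)M(a²+b²) = (1/12)(0.808)[(1.27)² + (0.113)²] = 0.10946 kg m^2; axis through the centre, so I = 0.10946 kg m^2.
Total I = 0.78592 + 1.0446 + 0.10946 = 1.94 kg m^2.

1.94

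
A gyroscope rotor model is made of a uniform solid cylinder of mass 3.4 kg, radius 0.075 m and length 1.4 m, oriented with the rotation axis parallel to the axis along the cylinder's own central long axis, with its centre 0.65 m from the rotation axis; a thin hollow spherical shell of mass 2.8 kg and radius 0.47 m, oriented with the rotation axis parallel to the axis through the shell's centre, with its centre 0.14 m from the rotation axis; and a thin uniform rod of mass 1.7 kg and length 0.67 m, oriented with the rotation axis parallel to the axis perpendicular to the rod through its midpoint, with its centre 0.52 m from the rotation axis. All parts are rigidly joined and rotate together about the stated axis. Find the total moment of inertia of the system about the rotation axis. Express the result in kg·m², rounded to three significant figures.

2.44

Solid cylinder: I_cm = (1/2)MR² = (1/2)(3.4)(0.075)² = 0.0095625 kg·m²; centre at d = 0.65 m, so I = I_cm + Md² gives I = 0.0095625 + (3.4)(0.65)² = 1.4461 kg·m².
Spherical shell: I_cm = (2/3)MR² = (2/3)(2.8)(0.47)² = 0.41235 kg·m²; centre at d = 0.14 m, so I = I_cm + Md² gives I = 0.41235 + (2.8)(0.14)² = 0.46723 kg·m².
Thin rod: I_cm = (1/12)ML² = (1/12)(1.7)(0.67)² = 0.063594 kg·m²; centre at d = 0.52 m, so I = I_cm + Md² gives I = 0.063594 + (1.7)(0.52)² = 0.52327 kg·m².
Total I = 1.4461 + 0.46723 + 0.52327 = 2.4366 kg·m².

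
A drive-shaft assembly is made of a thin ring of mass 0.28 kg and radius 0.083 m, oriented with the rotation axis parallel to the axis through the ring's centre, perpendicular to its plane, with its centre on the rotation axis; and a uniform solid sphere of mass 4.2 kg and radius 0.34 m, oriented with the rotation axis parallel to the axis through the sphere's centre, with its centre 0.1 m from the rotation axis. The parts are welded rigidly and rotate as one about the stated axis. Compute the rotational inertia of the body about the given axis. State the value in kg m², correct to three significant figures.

0.238

Thin ring: I_cm = MR² = (0.28)(0.083)² = 0.0019289 kg m²; axis through the centre, so I = 0.0019289 kg m².
Solid sphere: I_cm = (2/5)MR² = (2/5)(4.2)(0.34)² = 0.19421 kg m²; centre at d = 0.1 m, so the parallel axis theorem gives I = 0.19421 + (4.2)(0.1)² = 0.23621 kg m².
Total I = 0.0019289 + 0.23621 = 0.23814 kg m².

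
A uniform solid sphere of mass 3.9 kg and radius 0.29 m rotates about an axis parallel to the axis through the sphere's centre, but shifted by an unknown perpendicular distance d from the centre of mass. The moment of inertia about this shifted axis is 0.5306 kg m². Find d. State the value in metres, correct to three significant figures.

0.320

About the centre-of-mass axis, I_cm = (2/5)MR² = (2/5)(3.9)(0.29)² = 0.1312 kg m².
Parallel axis theorem: I = I_cm + Md², so Md² = 0.5306 − 0.1312 = 0.3994 kg m².
d = √(0.3994 / 3.9) = 0.32002 m.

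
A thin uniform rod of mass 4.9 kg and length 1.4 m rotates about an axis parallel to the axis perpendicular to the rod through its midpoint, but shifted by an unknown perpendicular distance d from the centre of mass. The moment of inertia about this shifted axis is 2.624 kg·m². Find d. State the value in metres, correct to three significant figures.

0.610

About the centre-of-mass axis, I_cm = (1/12)ML² = (1/12)(4.9)(1.4)² = 0.80033 kg·m².
Parallel axis theorem: I = I_cm + Md², so Md² = 2.624 − 0.80033 = 1.8237 kg·m².
d = √(1.8237 / 4.9) = 0.61006 m.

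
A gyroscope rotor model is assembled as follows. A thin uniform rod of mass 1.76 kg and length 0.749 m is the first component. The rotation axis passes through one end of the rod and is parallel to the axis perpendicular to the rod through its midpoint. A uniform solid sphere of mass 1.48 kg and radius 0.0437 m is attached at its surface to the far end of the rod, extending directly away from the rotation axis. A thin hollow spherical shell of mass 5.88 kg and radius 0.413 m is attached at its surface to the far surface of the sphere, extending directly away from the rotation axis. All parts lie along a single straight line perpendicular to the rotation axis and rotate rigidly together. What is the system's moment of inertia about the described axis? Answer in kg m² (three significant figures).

Thin rod: I_cm = (1/12)ML² = (1/12)(1.76)(0.749)² = 0.08228 kg m²; centre at d = 0.3745 m, so I = I_cm + Md² gives I = 0.08228 + (1.76)(0.3745)² = 0.32912 kg m².
Solid sphere: I_cm = (2/5)MR² = (2/5)(1.48)(0.0437)² = 0.0011305 kg m²; centre at d = 0.3745 + 0.3745 + 0.0437 = 0.7927 m, so I = I_cm + Md² gives I = 0.0011305 + (1.48)(0.7927)² = 0.93112 kg m².
Spherical shell: I_cm = (2/3)MR² = (2/3)(5.88)(0.413)² = 0.66863 kg m²; centre at d = 0.3745 + 0.3745 + 0.0437 + 0.0437 + 0.413 = 1.2494 m, so I = I_cm + Md² gives I = 0.66863 + (5.88)(1.2494)² = 9.8473 kg m².
Total I = 0.32912 + 0.93112 + 9.8473 = 11.108 kg m².

11.1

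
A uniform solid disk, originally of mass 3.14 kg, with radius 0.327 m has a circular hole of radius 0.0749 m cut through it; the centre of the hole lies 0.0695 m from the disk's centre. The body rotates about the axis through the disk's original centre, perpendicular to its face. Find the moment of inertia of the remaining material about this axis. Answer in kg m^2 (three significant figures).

0.167

Unpierced body about its centre: I₀ = (1/2)MR² = (1/2)(3.14)(0.327)² = 0.16788 kg m^2.
The removed disk has mass m = M·(r/R)² = (3.14)(0.0749/0.327)² = 0.16474 kg (same uniform areal density).
Its moment of inertia about the rotation axis (parallel-axis theorem): I_hole = (1/2)mr² + md² = (1/2)(0.16474)(0.0749)² + (0.16474)(0.0695)² = 0.0012578 kg m^2.
Treating the hole as negative mass, I = I₀ − I_hole = 0.16788 − 0.0012578 = 0.16662 kg m^2.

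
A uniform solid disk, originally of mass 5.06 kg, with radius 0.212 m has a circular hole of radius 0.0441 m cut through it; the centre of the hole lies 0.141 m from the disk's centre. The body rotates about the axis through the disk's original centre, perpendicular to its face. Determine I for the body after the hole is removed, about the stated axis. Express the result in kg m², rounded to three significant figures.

Unpierced body about its centre: I₀ = (1/2)MR² = (1/2)(5.06)(0.212)² = 0.11371 kg m².
The removed disk has mass m = M·(r/R)² = (5.06)(0.0441/0.212)² = 0.21896 kg (same uniform areal density).
Its moment of inertia about the rotation axis (parallel-axis theorem): I_hole = (1/2)mr² + md² = (1/2)(0.21896)(0.0441)² + (0.21896)(0.141)² = 0.004566 kg m².
Treating the hole as negative mass, I = I₀ − I_hole = 0.11371 − 0.004566 = 0.10914 kg m².

0.109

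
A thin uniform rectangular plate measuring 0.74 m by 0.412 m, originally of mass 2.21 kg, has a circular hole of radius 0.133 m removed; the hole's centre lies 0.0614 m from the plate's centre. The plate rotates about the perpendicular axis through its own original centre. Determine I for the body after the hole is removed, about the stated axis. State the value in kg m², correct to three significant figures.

Unpierced body about its centre: I₀ = (1/12)M(a²+b²) = (1/12)(2.21)[(0.74)² + (0.412)²] = 0.13211 kg m².
The removed disk has mass m = M·πr²/(ab) = (2.21)·π(0.133)²/(0.74·0.412) = 0.40283 kg (same uniform areal density).
Its moment of inertia about the rotation axis (parallel-axis theorem): I_hole = (1/2)mr² + md² = (1/2)(0.40283)(0.133)² + (0.40283)(0.0614)² = 0.0050814 kg m².
Treating the hole as negative mass, I = I₀ − I_hole = 0.13211 − 0.0050814 = 0.12703 kg m².

0.127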